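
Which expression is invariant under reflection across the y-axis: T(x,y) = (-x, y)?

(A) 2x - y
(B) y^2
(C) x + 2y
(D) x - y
B

The map is reflection across the y-axis: T(x,y) = (-x, y).
Substitute the transformed coordinates into each option and compare with the original:
(A) 2x - y  ->  2(-x) - (y) = -2x - y   [differs from 2x - y: not invariant]
(B) y^2  ->  (y)^2 = y^2   [equals y^2: invariant]
(C) x + 2y  ->  (-x) + 2(y) = -x + 2y   [differs from x + 2y: not invariant]
(D) x - y  ->  (-x) - (y) = -x - y   [differs from x - y: not invariant]

Only option (B), y^2, is unchanged by the transformation.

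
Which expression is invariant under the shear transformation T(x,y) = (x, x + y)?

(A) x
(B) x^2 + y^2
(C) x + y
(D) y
A

Under the shear T(x,y) = (x, x + y):
Substitute the transformed coordinates into each option and compare with the original:
(A) x  ->  (x) = x   [equals x: invariant]
(B) x^2 + y^2  ->  (x)^2 + (x + y)^2 = 2x^2 + 2xy + y^2   [differs from x^2 + y^2: not invariant]
(C) x + y  ->  (x) + (x + y) = 2x + y   [differs from x + y: not invariant]
(D) y  ->  (x + y) = x + y   [differs from y: not invariant]

Only option (A), x, is unchanged by the transformation.
A vertical shear moves points parallel to the y-axis, so the x-coordinate (and any function of x alone) is unchanged.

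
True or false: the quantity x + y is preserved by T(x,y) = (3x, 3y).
False

Substitute T(x,y) = (3x, 3y) into the expression and compare with the original.

Original: x + y
After applying T: (3x) + (3y) = 3x + 3y

This differs from the original x + y (difference: 2x + 2y), so the expression is NOT invariant.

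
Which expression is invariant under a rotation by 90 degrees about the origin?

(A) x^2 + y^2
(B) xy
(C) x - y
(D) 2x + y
A

A rotation by 90 degrees sends (x, y) to (-y, x).
Substitute the transformed coordinates into each option and compare with the original:
(A) x^2 + y^2  ->  (-y)^2 + (x)^2 = x^2 + y^2   [equals x^2 + y^2: invariant]
(B) xy  ->  (-y)(x) = -xy   [differs from xy: not invariant]
(C) x - y  ->  (-y) - (x) = -x - y   [differs from x - y: not invariant]
(D) 2x + y  ->  2(-y) + (x) = x - 2y   [differs from 2x + y: not invariant]

Only option (A), x^2 + y^2, is unchanged by the transformation.
Geometrically, x^2 + y^2 is the squared distance from the origin, which every rotation about the origin preserves.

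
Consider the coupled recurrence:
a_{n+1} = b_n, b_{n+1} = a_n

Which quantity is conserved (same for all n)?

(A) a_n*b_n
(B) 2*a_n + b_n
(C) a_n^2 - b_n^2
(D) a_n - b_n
A

Replace a_n by a_{n+1} = b_n and b_n by b_{n+1} = a_n in each option and simplify:
(A) a_n*b_n  ->  (b_n)*(a_n) = a_n*b_n   [conserved]
(B) 2*a_n + b_n  ->  2*(b_n) + (a_n) = a_n + 2*b_n   [not conserved]
(C) a_n^2 - b_n^2  ->  (b_n)^2 - (a_n)^2 = -a_n^2 + b_n^2   [not conserved]
(D) a_n - b_n  ->  (b_n) - (a_n) = -a_n + b_n   [not conserved]

Only (A) a_n*b_n returns to itself after one step, so it is the conserved quantity.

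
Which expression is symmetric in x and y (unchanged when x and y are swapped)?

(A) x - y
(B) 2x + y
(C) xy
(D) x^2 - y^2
C

A symmetric expression is unchanged when the variables are permuted; here the transformation to test is the swap (x, y) -> (y, x).
Substitute the transformed coordinates into each option and compare with the original:
(A) x - y  ->  (y) - (x) = -x + y   [differs from x - y: not invariant]
(B) 2x + y  ->  2(y) + (x) = x + 2y   [differs from 2x + y: not invariant]
(C) xy  ->  (y)(x) = xy   [equals xy: invariant]
(D) x^2 - y^2  ->  (y)^2 - (x)^2 = -x^2 + y^2   [differs from x^2 - y^2: not invariant]

Only option (C), xy, is unchanged by the transformation.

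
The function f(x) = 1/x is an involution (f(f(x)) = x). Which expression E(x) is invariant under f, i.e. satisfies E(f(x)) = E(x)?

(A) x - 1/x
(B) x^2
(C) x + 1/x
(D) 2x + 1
C

Replace x by f(x) = 1/x in each option and simplify. As a quick numerical cross-check, also compare E(3) with E(f(3)) = E(1/3).

(A) x - 1/x  ->  (1/x) - 1/(1/x) = -x + 1/x; check: E(3) = 8/3 but E(1/3) = -8/3.   [not invariant]
(B) x^2  ->  (1/x)^2 = x^(-2); check: E(3) = 9 but E(1/3) = 1/9.   [not invariant]
(C) x + 1/x  ->  (1/x) + 1/(1/x), which simplifies back to x + 1/x; check: E(3) = 10/3, E(1/3) = 10/3.   [invariant]
(D) 2x + 1  ->  2(1/x) + 1 = (x + 2)/x; check: E(3) = 7 but E(1/3) = 5/3.   [not invariant]

Only (C) is unchanged. E is symmetric under swapping x with f(x) = 1/x, which is exactly what an involution does.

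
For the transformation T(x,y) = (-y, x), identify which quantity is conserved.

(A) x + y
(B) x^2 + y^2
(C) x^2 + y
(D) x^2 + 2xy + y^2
B

An expression E(x,y) is invariant under T if E(T(x,y)) = E(x,y). Here T(x,y) = (-y, x).
Substitute the transformed coordinates into each option and compare with the original:
(A) x + y  ->  (-y) + (x) = x - y   [differs from x + y: not invariant]
(B) x^2 + y^2  ->  (-y)^2 + (x)^2 = x^2 + y^2   [equals x^2 + y^2: invariant]
(C) x^2 + y  ->  (-y)^2 + (x) = x + y^2   [differs from x^2 + y: not invariant]
(D) x^2 + 2xy + y^2  ->  (-y)^2 + 2(-y)(x) + (x)^2 = x^2 - 2xy + y^2   [differs from x^2 + 2xy + y^2: not invariant]

Only option (B), x^2 + y^2, is unchanged by the transformation.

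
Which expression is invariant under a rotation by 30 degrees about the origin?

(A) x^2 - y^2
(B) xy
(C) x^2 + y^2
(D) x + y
C

A rotation by 30 degrees sends (x, y) to (sqrt(3)x/2 - y/2, x/2 + sqrt(3)y/2).
Substitute the transformed coordinates into each option and compare with the original:
(A) x^2 - y^2  ->  (sqrt(3)x/2 - y/2)^2 - (x/2 + sqrt(3)y/2)^2 = x^2/2 - sqrt(3)xy - y^2/2   [differs from x^2 - y^2: not invariant]
(B) xy  ->  (sqrt(3)x/2 - y/2)(x/2 + sqrt(3)y/2) = sqrt(3)x^2/4 + xy/2 - sqrt(3)y^2/4   [differs from xy: not invariant]
(C) x^2 + y^2  ->  (sqrt(3)x/2 - y/2)^2 + (x/2 + sqrt(3)y/2)^2 = x^2 + y^2   [equals x^2 + y^2: invariant]
(D) x + y  ->  (sqrt(3)x/2 - y/2) + (x/2 + sqrt(3)y/2) = x/2 + sqrt(3)x/2 - y/2 + sqrt(3)y/2   [differs from x + y: not invariant]

Only option (C), x^2 + y^2, is unchanged by the transformation.
Geometrically, x^2 + y^2 is the squared distance from the origin, which every rotation about the origin preserves.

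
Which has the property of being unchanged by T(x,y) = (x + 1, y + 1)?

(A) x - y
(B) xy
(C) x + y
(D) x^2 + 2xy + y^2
A

An expression E(x,y) is invariant under T if E(T(x,y)) = E(x,y). Here T(x,y) = (x + 1, y + 1).
Substitute the transformed coordinates into each option and compare with the original:
(A) x - y  ->  (x + 1) - (y + 1) = x - y   [equals x - y: invariant]
(B) xy  ->  (x + 1)(y + 1) = xy + x + y + 1   [differs from xy: not invariant]
(C) x + y  ->  (x + 1) + (y + 1) = x + y + 2   [differs from x + y: not invariant]
(D) x^2 + 2xy + y^2  ->  (x + 1)^2 + 2(x + 1)(y + 1) + (y + 1)^2 = x^2 + 2xy + 4x + y^2 + 4y + 4   [differs from x^2 + 2xy + y^2: not invariant]

Only option (A), x - y, is unchanged by the transformation.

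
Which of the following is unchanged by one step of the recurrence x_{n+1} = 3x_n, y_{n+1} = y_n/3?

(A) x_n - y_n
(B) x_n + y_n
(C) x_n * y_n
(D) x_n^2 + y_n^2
C

For the recurrence x_{n+1} = 3x_n, y_{n+1} = y_n/3:

x_{n+1} * y_{n+1} = (3x_n) * (y_n/3) = x_n * y_n
The product is conserved.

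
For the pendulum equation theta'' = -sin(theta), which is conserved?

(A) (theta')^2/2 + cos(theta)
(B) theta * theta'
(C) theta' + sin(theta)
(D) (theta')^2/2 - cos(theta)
D

A first integral I satisfies dI/dt = 0 along every solution. Differentiate each option and use the equation of motion:
(A) d/dt[(theta')^2/2 + cos(theta)] = theta' theta'' - sin(theta) theta' = -2 theta' sin(theta), not identically 0
(B) d/dt[theta * theta'] = (theta')^2 + theta theta'' = (theta')^2 - theta sin(theta), not identically 0
(C) d/dt[theta' + sin(theta)] = theta'' + cos(theta) theta' = -sin(theta) + theta' cos(theta), not identically 0
(D) d/dt[(theta')^2/2 - cos(theta)] = theta' theta'' + sin(theta) theta' = theta'(-sin(theta)) + theta' sin(theta) = 0

Only (D) has zero time-derivative. This is the total energy: kinetic (theta')^2/2 plus potential -cos(theta).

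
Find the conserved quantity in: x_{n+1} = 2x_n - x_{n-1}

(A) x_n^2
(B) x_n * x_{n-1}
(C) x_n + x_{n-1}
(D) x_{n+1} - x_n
D

For the recurrence x_{n+1} = 2x_n - x_{n-1}:

If x_{n+1} = 2x_n - x_{n-1}, then:
x_{n+1} - x_n = x_n - x_{n-1}
The first difference is constant throughout the sequence.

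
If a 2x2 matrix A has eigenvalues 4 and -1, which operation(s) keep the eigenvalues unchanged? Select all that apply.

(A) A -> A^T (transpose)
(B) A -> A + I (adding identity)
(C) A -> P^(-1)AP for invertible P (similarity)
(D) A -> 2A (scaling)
A and C

Eigenvalues are preserved by:
1. Similarity transformations: A -> P^(-1)AP (same characteristic polynomial)
2. Transpose: A^T has the same eigenvalues as A

Eigenvalues are NOT preserved by:
- Adding identity: eigenvalues become 4+1, -1+1
- Scaling: eigenvalues become 8, -2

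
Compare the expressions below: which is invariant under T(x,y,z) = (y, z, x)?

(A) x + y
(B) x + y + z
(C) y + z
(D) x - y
B

Apply T(x,y,z) = (y, z, x) to each option, i.e. replace (x, y, z) by the transformed coordinates.
Substitute the transformed coordinates into each option and compare with the original:
(A) x + y  ->  (y) + (z) = y + z   [differs from x + y: not invariant]
(B) x + y + z  ->  (y) + (z) + (x) = x + y + z   [equals x + y + z: invariant]
(C) y + z  ->  (z) + (x) = x + z   [differs from y + z: not invariant]
(D) x - y  ->  (y) - (z) = y - z   [differs from x - y: not invariant]

Only option (B), x + y + z, is unchanged by the transformation.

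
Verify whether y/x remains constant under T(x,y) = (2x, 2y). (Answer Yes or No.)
Yes

Substitute T(x,y) = (2x, 2y) into the expression and compare with the original.

Original: y/x
After applying T: (2y)/(2x) = y/x

This is identical to the original y/x, so the expression is invariant.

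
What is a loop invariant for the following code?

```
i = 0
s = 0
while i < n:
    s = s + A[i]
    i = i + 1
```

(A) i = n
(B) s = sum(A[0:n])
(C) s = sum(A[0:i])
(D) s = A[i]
C

A loop invariant must hold before the first iteration and be re-established by every execution of the body.

(C) s = sum(A[0:i]): Initially i = 0 and s = 0 = sum of the empty slice A[0:0]. If s = sum(A[0:i]) holds at the top of an iteration, the body sets s to sum(A[0:i]) + A[i] = sum(A[0:i+1]) and then i to i+1, so s = sum(A[0:i]) holds again. At exit i = n, giving s = sum(A[0:n]).

The other options fail:
(A) i = n: false initially (i = 0); it is the exit condition, not an invariant.
(B) s = sum(A[0:n]): false before the loop (s = 0, not the full sum) -- it only becomes true at exit.
(D) s = A[i]: after the first iteration s = A[0] but i = 1, so s = A[i] compares s with the wrong element (and fails in general).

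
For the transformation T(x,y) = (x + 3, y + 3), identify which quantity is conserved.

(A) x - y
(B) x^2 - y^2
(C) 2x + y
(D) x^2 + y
A

An expression E(x,y) is invariant under T if E(T(x,y)) = E(x,y). Here T(x,y) = (x + 3, y + 3).
Substitute the transformed coordinates into each option and compare with the original:
(A) x - y  ->  (x + 3) - (y + 3) = x - y   [equals x - y: invariant]
(B) x^2 - y^2  ->  (x + 3)^2 - (y + 3)^2 = x^2 + 6x - y^2 - 6y   [differs from x^2 - y^2: not invariant]
(C) 2x + y  ->  2(x + 3) + (y + 3) = 2x + y + 9   [differs from 2x + y: not invariant]
(D) x^2 + y  ->  (x + 3)^2 + (y + 3) = x^2 + 6x + y + 12   [differs from x^2 + y: not invariant]

Only option (A), x - y, is unchanged by the transformation.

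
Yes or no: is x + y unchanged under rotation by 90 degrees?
No

Applying rotation by 90 degrees: x' = x*cos(90 degrees) - y*sin(90 degrees) = -y, y' = x*sin(90 degrees) + y*cos(90 degrees) = x

Substituting into x + y:
(-y) + (x)
= x - y

This differs from the original expression x + y, so it is NOT invariant.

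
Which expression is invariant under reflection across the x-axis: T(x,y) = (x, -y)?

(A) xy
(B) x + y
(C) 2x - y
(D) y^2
D

The map is reflection across the x-axis: T(x,y) = (x, -y).
Substitute the transformed coordinates into each option and compare with the original:
(A) xy  ->  (x)(-y) = -xy   [differs from xy: not invariant]
(B) x + y  ->  (x) + (-y) = x - y   [differs from x + y: not invariant]
(C) 2x - y  ->  2(x) - (-y) = 2x + y   [differs from 2x - y: not invariant]
(D) y^2  ->  (-y)^2 = y^2   [equals y^2: invariant]

Only option (D), y^2, is unchanged by the transformation.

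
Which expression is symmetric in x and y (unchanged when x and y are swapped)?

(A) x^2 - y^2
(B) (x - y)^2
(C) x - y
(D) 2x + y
B

A symmetric expression is unchanged when the variables are permuted; here the transformation to test is the swap (x, y) -> (y, x).
Substitute the transformed coordinates into each option and compare with the original:
(A) x^2 - y^2  ->  (y)^2 - (x)^2 = -x^2 + y^2   [differs from x^2 - y^2: not invariant]
(B) (x - y)^2  ->  ((y) - (x))^2 = x^2 - 2xy + y^2   [equals (x - y)^2: invariant]
(C) x - y  ->  (y) - (x) = -x + y   [differs from x - y: not invariant]
(D) 2x + y  ->  2(y) + (x) = x + 2y   [differs from 2x + y: not invariant]

Only option (B), (x - y)^2, is unchanged by the transformation.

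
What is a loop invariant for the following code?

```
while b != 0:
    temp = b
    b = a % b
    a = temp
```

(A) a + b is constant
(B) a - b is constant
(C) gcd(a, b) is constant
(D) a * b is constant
C

A loop invariant must hold before the first iteration and be re-established by every execution of the body.

(C) gcd(a, b) is constant: One iteration replaces (a, b) by (b, a mod b). Since a mod b = a - q*b for an integer q, any common divisor of a and b divides b and a mod b, and conversely; hence gcd(b, a mod b) = gcd(a, b). For instance (34, 11) -> (11, 1) keeps gcd = 1. At exit b = 0 and a = gcd of the original inputs.

The other options fail:
(A) a + b is constant: e.g. (a, b) = (34, 11) -> (11, 1): the sum goes from 45 to 12.
(B) a - b is constant: e.g. (a, b) = (34, 11) -> (11, 1): the difference goes from 23 to 10.
(D) a * b is constant: e.g. (a, b) = (34, 11) -> (11, 1): the product goes from 374 to 11.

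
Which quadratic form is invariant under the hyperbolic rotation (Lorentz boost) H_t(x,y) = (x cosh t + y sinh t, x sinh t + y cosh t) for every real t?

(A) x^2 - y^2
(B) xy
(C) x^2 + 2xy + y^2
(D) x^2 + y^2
A

Write x' = x cosh t + y sinh t, y' = x sinh t + y cosh t and substitute into each option:
(A) x^2 - y^2: (x cosh t + y sinh t)^2 - (x sinh t + y cosh t)^2 = x^2(cosh^2 t - sinh^2 t) + 2xy(cosh t sinh t - sinh t cosh t) + y^2(sinh^2 t - cosh^2 t) = x^2 - y^2   [invariant, using cosh^2 t - sinh^2 t = 1]
(B) xy: (x cosh t + y sinh t)(x sinh t + y cosh t) = xy(cosh^2 t + sinh^2 t) + (x^2 + y^2) sinh t cosh t = xy cosh 2t + (x^2 + y^2)(sinh 2t)/2   [not invariant for t != 0]
(C) x^2 + 2xy + y^2: (x' + y')^2 with x' + y' = (x + y)(cosh t + sinh t) = (x + y)e^t, so it becomes (x + y)^2 e^(2t)   [not invariant for t != 0]
(D) x^2 + y^2: (x cosh t + y sinh t)^2 + (x sinh t + y cosh t)^2 = (x^2 + y^2)(cosh^2 t + sinh^2 t) + 4xy sinh t cosh t = (x^2 + y^2) cosh 2t + 2xy sinh 2t   [not invariant for t != 0]

Only (A) x^2 - y^2 is unchanged; it is the Minkowski form preserved by Lorentz boosts, just as x^2 + y^2 is preserved by ordinary rotations.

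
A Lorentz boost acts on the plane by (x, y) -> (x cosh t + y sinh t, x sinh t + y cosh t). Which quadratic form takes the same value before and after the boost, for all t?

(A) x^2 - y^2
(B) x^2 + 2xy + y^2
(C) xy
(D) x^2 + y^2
A

Write x' = x cosh t + y sinh t, y' = x sinh t + y cosh t and substitute into each option:
(A) x^2 - y^2: (x cosh t + y sinh t)^2 - (x sinh t + y cosh t)^2 = x^2(cosh^2 t - sinh^2 t) + 2xy(cosh t sinh t - sinh t cosh t) + y^2(sinh^2 t - cosh^2 t) = x^2 - y^2   [invariant, using cosh^2 t - sinh^2 t = 1]
(B) x^2 + 2xy + y^2: (x' + y')^2 with x' + y' = (x + y)(cosh t + sinh t) = (x + y)e^t, so it becomes (x + y)^2 e^(2t)   [not invariant for t != 0]
(C) xy: (x cosh t + y sinh t)(x sinh t + y cosh t) = xy(cosh^2 t + sinh^2 t) + (x^2 + y^2) sinh t cosh t = xy cosh 2t + (x^2 + y^2)(sinh 2t)/2   [not invariant for t != 0]
(D) x^2 + y^2: (x cosh t + y sinh t)^2 + (x sinh t + y cosh t)^2 = (x^2 + y^2)(cosh^2 t + sinh^2 t) + 4xy sinh t cosh t = (x^2 + y^2) cosh 2t + 2xy sinh 2t   [not invariant for t != 0]

Only (A) x^2 - y^2 is unchanged; it is the Minkowski form preserved by Lorentz boosts, just as x^2 + y^2 is preserved by ordinary rotations.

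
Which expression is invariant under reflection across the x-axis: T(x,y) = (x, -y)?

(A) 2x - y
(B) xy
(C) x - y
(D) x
D

The map is reflection across the x-axis: T(x,y) = (x, -y).
Substitute the transformed coordinates into each option and compare with the original:
(A) 2x - y  ->  2(x) - (-y) = 2x + y   [differs from 2x - y: not invariant]
(B) xy  ->  (x)(-y) = -xy   [differs from xy: not invariant]
(C) x - y  ->  (x) - (-y) = x + y   [differs from x - y: not invariant]
(D) x  ->  (x) = x   [equals x: invariant]

Only option (D), x, is unchanged by the transformation.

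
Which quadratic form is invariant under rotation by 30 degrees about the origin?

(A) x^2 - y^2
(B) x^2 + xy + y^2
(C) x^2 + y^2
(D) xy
C

Rotation by 30 degrees sends (x, y) to (sqrt(3)x/2 - y/2, x/2 + sqrt(3)y/2).
Substitute the transformed coordinates into each option and compare with the original:
(A) x^2 - y^2  ->  (sqrt(3)x/2 - y/2)^2 - (x/2 + sqrt(3)y/2)^2 = x^2/2 - sqrt(3)xy - y^2/2   [differs from x^2 - y^2: not invariant]
(B) x^2 + xy + y^2  ->  (sqrt(3)x/2 - y/2)^2 + (sqrt(3)x/2 - y/2)(x/2 + sqrt(3)y/2) + (x/2 + sqrt(3)y/2)^2 = sqrt(3)x^2/4 + x^2 + xy/2 - sqrt(3)y^2/4 + y^2   [differs from x^2 + xy + y^2: not invariant]
(C) x^2 + y^2  ->  (sqrt(3)x/2 - y/2)^2 + (x/2 + sqrt(3)y/2)^2 = x^2 + y^2   [equals x^2 + y^2: invariant]
(D) xy  ->  (sqrt(3)x/2 - y/2)(x/2 + sqrt(3)y/2) = sqrt(3)x^2/4 + xy/2 - sqrt(3)y^2/4   [differs from xy: not invariant]

Only option (C), x^2 + y^2, is unchanged by the transformation.
x^2 + y^2 is the squared distance from the origin, which rotations preserve.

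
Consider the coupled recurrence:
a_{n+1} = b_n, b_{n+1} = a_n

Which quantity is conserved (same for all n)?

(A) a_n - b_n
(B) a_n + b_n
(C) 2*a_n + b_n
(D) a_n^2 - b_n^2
B

Replace a_n by a_{n+1} = b_n and b_n by b_{n+1} = a_n in each option and simplify:
(A) a_n - b_n  ->  (b_n) - (a_n) = -a_n + b_n   [not conserved]
(B) a_n + b_n  ->  (b_n) + (a_n) = a_n + b_n   [conserved]
(C) 2*a_n + b_n  ->  2*(b_n) + (a_n) = a_n + 2*b_n   [not conserved]
(D) a_n^2 - b_n^2  ->  (b_n)^2 - (a_n)^2 = -a_n^2 + b_n^2   [not conserved]

Only (B) a_n + b_n returns to itself after one step, so it is the conserved quantity.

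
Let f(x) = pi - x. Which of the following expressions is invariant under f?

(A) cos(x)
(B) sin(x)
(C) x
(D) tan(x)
B

For f(x) = pi - x:
sin(pi - x) = sin(x), so sine is invariant under this transformation.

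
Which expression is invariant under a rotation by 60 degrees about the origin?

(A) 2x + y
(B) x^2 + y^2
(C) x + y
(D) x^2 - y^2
B

A rotation by 60 degrees sends (x, y) to (x/2 - sqrt(3)y/2, sqrt(3)x/2 + y/2).
Substitute the transformed coordinates into each option and compare with the original:
(A) 2x + y  ->  2(x/2 - sqrt(3)y/2) + (sqrt(3)x/2 + y/2) = sqrt(3)x/2 + x - sqrt(3)y + y/2   [differs from 2x + y: not invariant]
(B) x^2 + y^2  ->  (x/2 - sqrt(3)y/2)^2 + (sqrt(3)x/2 + y/2)^2 = x^2 + y^2   [equals x^2 + y^2: invariant]
(C) x + y  ->  (x/2 - sqrt(3)y/2) + (sqrt(3)x/2 + y/2) = x/2 + sqrt(3)x/2 - sqrt(3)y/2 + y/2   [differs from x + y: not invariant]
(D) x^2 - y^2  ->  (x/2 - sqrt(3)y/2)^2 - (sqrt(3)x/2 + y/2)^2 = -x^2/2 - sqrt(3)xy + y^2/2   [differs from x^2 - y^2: not invariant]

Only option (B), x^2 + y^2, is unchanged by the transformation.
Geometrically, x^2 + y^2 is the squared distance from the origin, which every rotation about the origin preserves.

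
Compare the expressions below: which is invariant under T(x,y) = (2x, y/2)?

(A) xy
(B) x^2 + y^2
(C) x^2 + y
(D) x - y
A

An expression E(x,y) is invariant under T if E(T(x,y)) = E(x,y). Here T(x,y) = (2x, y/2).
Substitute the transformed coordinates into each option and compare with the original:
(A) xy  ->  (2x)(y/2) = xy   [equals xy: invariant]
(B) x^2 + y^2  ->  (2x)^2 + (y/2)^2 = 4x^2 + y^2/4   [differs from x^2 + y^2: not invariant]
(C) x^2 + y  ->  (2x)^2 + (y/2) = 4x^2 + y/2   [differs from x^2 + y: not invariant]
(D) x - y  ->  (2x) - (y/2) = 2x - y/2   [differs from x - y: not invariant]

Only option (A), xy, is unchanged by the transformation.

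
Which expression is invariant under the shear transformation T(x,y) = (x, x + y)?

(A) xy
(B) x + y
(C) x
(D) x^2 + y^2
C

Under the shear T(x,y) = (x, x + y):
Substitute the transformed coordinates into each option and compare with the original:
(A) xy  ->  (x)(x + y) = x^2 + xy   [differs from xy: not invariant]
(B) x + y  ->  (x) + (x + y) = 2x + y   [differs from x + y: not invariant]
(C) x  ->  (x) = x   [equals x: invariant]
(D) x^2 + y^2  ->  (x)^2 + (x + y)^2 = 2x^2 + 2xy + y^2   [differs from x^2 + y^2: not invariant]

Only option (C), x, is unchanged by the transformation.
A vertical shear moves points parallel to the y-axis, so the x-coordinate (and any function of x alone) is unchanged.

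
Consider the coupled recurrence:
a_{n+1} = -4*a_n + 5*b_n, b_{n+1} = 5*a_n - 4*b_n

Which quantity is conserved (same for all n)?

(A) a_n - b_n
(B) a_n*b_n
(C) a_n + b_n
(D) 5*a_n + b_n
C

Replace a_n by a_{n+1} = -4*a_n + 5*b_n and b_n by b_{n+1} = 5*a_n - 4*b_n in each option and simplify:
(A) a_n - b_n  ->  (-4*a_n + 5*b_n) - (5*a_n - 4*b_n) = -9*a_n + 9*b_n   [not conserved]
(B) a_n*b_n  ->  (-4*a_n + 5*b_n)*(5*a_n - 4*b_n) = -20*a_n^2 + 41*a_n*b_n - 20*b_n^2   [not conserved]
(C) a_n + b_n  ->  (-4*a_n + 5*b_n) + (5*a_n - 4*b_n) = a_n + b_n   [conserved]
(D) 5*a_n + b_n  ->  5*(-4*a_n + 5*b_n) + (5*a_n - 4*b_n) = -15*a_n + 21*b_n   [not conserved]

Only (C) a_n + b_n returns to itself after one step, so it is the conserved quantity.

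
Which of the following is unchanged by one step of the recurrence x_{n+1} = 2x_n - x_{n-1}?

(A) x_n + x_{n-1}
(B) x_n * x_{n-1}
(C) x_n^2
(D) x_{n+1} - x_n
D

For the recurrence x_{n+1} = 2x_n - x_{n-1}:

If x_{n+1} = 2x_n - x_{n-1}, then:
x_{n+1} - x_n = x_n - x_{n-1}
The first difference is constant throughout the sequence.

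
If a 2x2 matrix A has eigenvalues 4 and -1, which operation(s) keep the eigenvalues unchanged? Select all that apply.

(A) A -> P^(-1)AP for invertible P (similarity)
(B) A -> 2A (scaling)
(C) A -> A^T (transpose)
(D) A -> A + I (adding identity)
A and C

Eigenvalues are preserved by:
1. Similarity transformations: A -> P^(-1)AP (same characteristic polynomial)
2. Transpose: A^T has the same eigenvalues as A

Eigenvalues are NOT preserved by:
- Adding identity: eigenvalues become 4+1, -1+1
- Scaling: eigenvalues become 8, -2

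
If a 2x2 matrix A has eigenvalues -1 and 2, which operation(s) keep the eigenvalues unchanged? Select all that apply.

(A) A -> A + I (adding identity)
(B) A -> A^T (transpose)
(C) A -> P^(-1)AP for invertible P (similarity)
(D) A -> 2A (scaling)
B and C

Eigenvalues are preserved by:
1. Similarity transformations: A -> P^(-1)AP (same characteristic polynomial)
2. Transpose: A^T has the same eigenvalues as A

Eigenvalues are NOT preserved by:
- Adding identity: eigenvalues become -1+1, 2+1
- Scaling: eigenvalues become -2, 4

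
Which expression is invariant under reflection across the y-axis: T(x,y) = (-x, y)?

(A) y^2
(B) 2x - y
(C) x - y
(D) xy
A

The map is reflection across the y-axis: T(x,y) = (-x, y).
Substitute the transformed coordinates into each option and compare with the original:
(A) y^2  ->  (y)^2 = y^2   [equals y^2: invariant]
(B) 2x - y  ->  2(-x) - (y) = -2x - y   [differs from 2x - y: not invariant]
(C) x - y  ->  (-x) - (y) = -x - y   [differs from x - y: not invariant]
(D) xy  ->  (-x)(y) = -xy   [differs from xy: not invariant]

Only option (A), y^2, is unchanged by the transformation.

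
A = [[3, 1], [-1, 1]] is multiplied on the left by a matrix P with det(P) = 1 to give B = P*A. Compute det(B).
4

By the multiplicative property of determinants, det(B) = det(P*A) = det(P) * det(A) = det(A),
so the determinant is invariant under multiplication by any determinant-1 matrix; we just need det(A).

det(A) = (3)(1) - (1)(-1) = 3 - (-1) = 4

Therefore det(B) = 1 * 4 = 4.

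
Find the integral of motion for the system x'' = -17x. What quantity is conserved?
E = (x')^2 + 17x^2

Multiply the equation by x':
x' * x'' = -17x * x'
The left side is d/dt[(x')^2/2] and the right side is d/dt[-17x^2/2], so
d/dt[(x')^2/2 + 17x^2/2] = 0, i.e. (x')^2/2 + 17x^2/2 = constant.
Multiplying by 2, the integral of motion is E = (x')^2 + 17x^2.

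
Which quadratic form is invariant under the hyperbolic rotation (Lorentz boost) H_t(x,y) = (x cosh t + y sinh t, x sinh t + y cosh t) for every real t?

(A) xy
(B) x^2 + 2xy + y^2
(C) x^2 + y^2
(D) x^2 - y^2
D

Write x' = x cosh t + y sinh t, y' = x sinh t + y cosh t and substitute into each option:
(A) xy: (x cosh t + y sinh t)(x sinh t + y cosh t) = xy(cosh^2 t + sinh^2 t) + (x^2 + y^2) sinh t cosh t = xy cosh 2t + (x^2 + y^2)(sinh 2t)/2   [not invariant for t != 0]
(B) x^2 + 2xy + y^2: (x' + y')^2 with x' + y' = (x + y)(cosh t + sinh t) = (x + y)e^t, so it becomes (x + y)^2 e^(2t)   [not invariant for t != 0]
(C) x^2 + y^2: (x cosh t + y sinh t)^2 + (x sinh t + y cosh t)^2 = (x^2 + y^2)(cosh^2 t + sinh^2 t) + 4xy sinh t cosh t = (x^2 + y^2) cosh 2t + 2xy sinh 2t   [not invariant for t != 0]
(D) x^2 - y^2: (x cosh t + y sinh t)^2 - (x sinh t + y cosh t)^2 = x^2(cosh^2 t - sinh^2 t) + 2xy(cosh t sinh t - sinh t cosh t) + y^2(sinh^2 t - cosh^2 t) = x^2 - y^2   [invariant, using cosh^2 t - sinh^2 t = 1]

Only (D) x^2 - y^2 is unchanged; it is the Minkowski form preserved by Lorentz boosts, just as x^2 + y^2 is preserved by ordinary rotations.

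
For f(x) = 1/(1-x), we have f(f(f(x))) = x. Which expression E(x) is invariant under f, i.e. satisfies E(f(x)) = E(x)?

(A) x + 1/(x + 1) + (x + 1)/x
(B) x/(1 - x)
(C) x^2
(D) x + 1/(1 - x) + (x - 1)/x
D

Replace x by f(x) = 1/(1 - x) in each option and simplify. As a quick numerical cross-check, also compare E(4) with E(f(4)) = E(-1/3).

(A) x + 1/(x + 1) + (x + 1)/x  ->  (1/(1 - x)) + 1/((1/(1 - x)) + 1) + ((1/(1 - x)) + 1)/(1/(1 - x)) = (-x^3 + 6x^2 - 11x + 7)/(x^2 - 3x + 2); check: E(4) = 109/20 but E(-1/3) = -5/6.   [not invariant]
(B) x/(1 - x)  ->  (1/(1 - x))/(1 - (1/(1 - x))) = -1/x; check: E(4) = -4/3 but E(-1/3) = -1/4.   [not invariant]
(C) x^2  ->  (1/(1 - x))^2 = (x - 1)^(-2); check: E(4) = 16 but E(-1/3) = 1/9.   [not invariant]
(D) x + 1/(1 - x) + (x - 1)/x  ->  (1/(1 - x)) + 1/(1 - (1/(1 - x))) + ((1/(1 - x)) - 1)/(1/(1 - x)), which simplifies back to x + 1/(1 - x) + (x - 1)/x; check: E(4) = 53/12, E(-1/3) = 53/12.   [invariant]

Only (D) is unchanged. Indeed f(f(x)) = 1/(1 - 1/(1-x)) = (1-x)/(-x) = (x-1)/x, so E(x) = x + f(x) + f(f(x)) is the sum over the whole 3-cycle; applying f just permutes the three terms cyclically (x -> f(x) -> f(f(x)) -> x), leaving the sum unchanged.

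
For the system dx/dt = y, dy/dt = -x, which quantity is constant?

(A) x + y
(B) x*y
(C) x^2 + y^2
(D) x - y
C

A first integral I satisfies dI/dt = 0 along every solution. Differentiate each option and use the equation of motion:
(A) d/dt[x + y] = y + (-x) = y - x, not identically 0
(B) d/dt[x*y] = (dx/dt)y + x(dy/dt) = y^2 - x^2, not identically 0
(C) d/dt[x^2 + y^2] = 2x*dx/dt + 2y*dy/dt = 2x*y + 2y*(-x) = 0
(D) d/dt[x - y] = y - (-x) = x + y, not identically 0

Only (C) has zero time-derivative. So x^2 + y^2 (the squared radius; trajectories are circles) is the conserved quantity.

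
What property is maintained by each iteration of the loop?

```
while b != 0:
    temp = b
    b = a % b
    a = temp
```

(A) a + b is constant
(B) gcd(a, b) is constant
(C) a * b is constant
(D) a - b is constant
B

A loop invariant must hold before the first iteration and be re-established by every execution of the body.

(B) gcd(a, b) is constant: One iteration replaces (a, b) by (b, a mod b). Since a mod b = a - q*b for an integer q, any common divisor of a and b divides b and a mod b, and conversely; hence gcd(b, a mod b) = gcd(a, b). For instance (40, 11) -> (11, 7) keeps gcd = 1. At exit b = 0 and a = gcd of the original inputs.

The other options fail:
(A) a + b is constant: e.g. (a, b) = (40, 11) -> (11, 7): the sum goes from 51 to 18.
(C) a * b is constant: e.g. (a, b) = (40, 11) -> (11, 7): the product goes from 440 to 77.
(D) a - b is constant: e.g. (a, b) = (40, 11) -> (11, 7): the difference goes from 29 to 4.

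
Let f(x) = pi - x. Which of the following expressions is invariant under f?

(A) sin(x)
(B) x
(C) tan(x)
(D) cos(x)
A

For f(x) = pi - x:
sin(pi - x) = sin(x), so sine is invariant under this transformation.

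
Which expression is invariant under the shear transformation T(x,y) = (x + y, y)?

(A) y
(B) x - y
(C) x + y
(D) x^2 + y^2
A

Under the shear T(x,y) = (x + y, y):
Substitute the transformed coordinates into each option and compare with the original:
(A) y  ->  (y) = y   [equals y: invariant]
(B) x - y  ->  (x + y) - (y) = x   [differs from x - y: not invariant]
(C) x + y  ->  (x + y) + (y) = x + 2y   [differs from x + y: not invariant]
(D) x^2 + y^2  ->  (x + y)^2 + (y)^2 = x^2 + 2xy + 2y^2   [differs from x^2 + y^2: not invariant]

Only option (A), y, is unchanged by the transformation.
A horizontal shear moves points parallel to the x-axis, so the y-coordinate (and any function of y alone) is unchanged.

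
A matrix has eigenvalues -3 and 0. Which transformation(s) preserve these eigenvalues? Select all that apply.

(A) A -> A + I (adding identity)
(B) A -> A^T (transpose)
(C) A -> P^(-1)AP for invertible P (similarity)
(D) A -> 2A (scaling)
B and C

Eigenvalues are preserved by:
1. Similarity transformations: A -> P^(-1)AP (same characteristic polynomial)
2. Transpose: A^T has the same eigenvalues as A

Eigenvalues are NOT preserved by:
- Adding identity: eigenvalues become -3+1, 0+1
- Scaling: eigenvalues become -6, 0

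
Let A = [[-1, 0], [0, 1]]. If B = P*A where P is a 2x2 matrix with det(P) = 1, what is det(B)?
-1

By the multiplicative property of determinants, det(B) = det(P*A) = det(P) * det(A) = det(A),
so the determinant is invariant under multiplication by any determinant-1 matrix; we just need det(A).

det(A) = (-1)(1) - (0)(0) = -1 - 0 = -1

Therefore det(B) = 1 * (-1) = -1.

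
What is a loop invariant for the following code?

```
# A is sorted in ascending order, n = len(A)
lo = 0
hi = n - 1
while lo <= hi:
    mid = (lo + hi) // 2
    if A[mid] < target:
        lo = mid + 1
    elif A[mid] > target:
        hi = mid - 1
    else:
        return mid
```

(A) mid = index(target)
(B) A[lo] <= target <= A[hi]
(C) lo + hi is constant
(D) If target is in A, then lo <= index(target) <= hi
D

A loop invariant must hold before the first iteration and be re-established by every execution of the body.

(D) If target is in A, then lo <= index(target) <= hi: Before the loop [lo, hi] = [0, n-1] covers every index. When A[mid] < target, sortedness puts target strictly to the right of mid, so setting lo = mid + 1 keeps index(target) in [lo, hi]; symmetrically for hi = mid - 1. Hence 'if target is in A then lo <= index(target) <= hi' holds after every iteration, and when lo > hi it proves target is absent.

The other options fail:
(A) mid = index(target): mid is just the current probe; it equals index(target) only on the iteration that returns.
(B) A[lo] <= target <= A[hi]: fails when target is not in A (e.g. target < A[0] already violates it before the loop), so it is not maintained in general.
(C) lo + hi is constant: each iteration moves exactly one of lo, hi, so lo + hi changes (e.g. 0 + (n-1) becomes (mid+1) + (n-1)).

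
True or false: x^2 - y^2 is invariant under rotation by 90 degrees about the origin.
False

Applying rotation by 90 degrees: x' = x*cos(90 degrees) - y*sin(90 degrees) = -y, y' = x*sin(90 degrees) + y*cos(90 degrees) = x

Substituting into x^2 - y^2:
(-y)^2 - (x)^2
= -x^2 + y^2

This differs from the original expression x^2 - y^2, so it is NOT invariant.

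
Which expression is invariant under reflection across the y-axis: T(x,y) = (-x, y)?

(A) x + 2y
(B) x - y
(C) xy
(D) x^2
D

The map is reflection across the y-axis: T(x,y) = (-x, y).
Substitute the transformed coordinates into each option and compare with the original:
(A) x + 2y  ->  (-x) + 2(y) = -x + 2y   [differs from x + 2y: not invariant]
(B) x - y  ->  (-x) - (y) = -x - y   [differs from x - y: not invariant]
(C) xy  ->  (-x)(y) = -xy   [differs from xy: not invariant]
(D) x^2  ->  (-x)^2 = x^2   [equals x^2: invariant]

Only option (D), x^2, is unchanged by the transformation.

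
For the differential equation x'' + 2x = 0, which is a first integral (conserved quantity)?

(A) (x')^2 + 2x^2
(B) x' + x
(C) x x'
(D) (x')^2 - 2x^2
A

A first integral I satisfies dI/dt = 0 along every solution. Differentiate each option and use the equation of motion:
(A) d/dt[(x')^2 + 2x^2] = 2x'x'' + 4x x' = 2x'(-2x) + 4x x' = 0
(B) d/dt[x' + x] = x'' + x' = -2x + x', not identically 0
(C) d/dt[x x'] = (x')^2 + x x'' = (x')^2 - 2x^2, not identically 0
(D) d/dt[(x')^2 - 2x^2] = 2x'x'' - 4x x' = -8x x', not identically 0

Only (A) has zero time-derivative. So the energy-like quantity (x')^2 + 2x^2 is the first integral.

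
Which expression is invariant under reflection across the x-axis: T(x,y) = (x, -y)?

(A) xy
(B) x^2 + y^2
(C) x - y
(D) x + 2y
B

The map is reflection across the x-axis: T(x,y) = (x, -y).
Substitute the transformed coordinates into each option and compare with the original:
(A) xy  ->  (x)(-y) = -xy   [differs from xy: not invariant]
(B) x^2 + y^2  ->  (x)^2 + (-y)^2 = x^2 + y^2   [equals x^2 + y^2: invariant]
(C) x - y  ->  (x) - (-y) = x + y   [differs from x - y: not invariant]
(D) x + 2y  ->  (x) + 2(-y) = x - 2y   [differs from x + 2y: not invariant]

Only option (B), x^2 + y^2, is unchanged by the transformation.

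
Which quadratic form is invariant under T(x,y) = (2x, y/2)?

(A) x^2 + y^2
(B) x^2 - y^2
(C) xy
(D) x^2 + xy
C

T multiplies x by 2 and divides y by 2.
Substitute the transformed coordinates into each option and compare with the original:
(A) x^2 + y^2  ->  (2x)^2 + (y/2)^2 = 4x^2 + y^2/4   [differs from x^2 + y^2: not invariant]
(B) x^2 - y^2  ->  (2x)^2 - (y/2)^2 = 4x^2 - y^2/4   [differs from x^2 - y^2: not invariant]
(C) xy  ->  (2x)(y/2) = xy   [equals xy: invariant]
(D) x^2 + xy  ->  (2x)^2 + (2x)(y/2) = 4x^2 + xy   [differs from x^2 + xy: not invariant]

Only option (C), xy, is unchanged by the transformation.
The factors 2 and 1/2 cancel only in the pure product xy.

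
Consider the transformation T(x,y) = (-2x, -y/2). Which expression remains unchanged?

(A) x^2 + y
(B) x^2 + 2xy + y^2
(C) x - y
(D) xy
D

An expression E(x,y) is invariant under T if E(T(x,y)) = E(x,y). Here T(x,y) = (-2x, -y/2).
Substitute the transformed coordinates into each option and compare with the original:
(A) x^2 + y  ->  (-2x)^2 + (-y/2) = 4x^2 - y/2   [differs from x^2 + y: not invariant]
(B) x^2 + 2xy + y^2  ->  (-2x)^2 + 2(-2x)(-y/2) + (-y/2)^2 = 4x^2 + 2xy + y^2/4   [differs from x^2 + 2xy + y^2: not invariant]
(C) x - y  ->  (-2x) - (-y/2) = -2x + y/2   [differs from x - y: not invariant]
(D) xy  ->  (-2x)(-y/2) = xy   [equals xy: invariant]

Only option (D), xy, is unchanged by the transformation.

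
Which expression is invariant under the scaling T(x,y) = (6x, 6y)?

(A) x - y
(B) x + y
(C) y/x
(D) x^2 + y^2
C

Under the uniform scaling T(x,y) = (6x, 6y):
Substitute the transformed coordinates into each option and compare with the original:
(A) x - y  ->  (6x) - (6y) = 6x - 6y   [differs from x - y: not invariant]
(B) x + y  ->  (6x) + (6y) = 6x + 6y   [differs from x + y: not invariant]
(C) y/x  ->  (6y)/(6x) = y/x   [equals y/x: invariant]
(D) x^2 + y^2  ->  (6x)^2 + (6y)^2 = 36x^2 + 36y^2   [differs from x^2 + y^2: not invariant]

Only option (C), y/x, is unchanged by the transformation.
The common factor 6 cancels in a ratio of coordinates, while sums, products and sums of squares pick up factors of 6 or 36.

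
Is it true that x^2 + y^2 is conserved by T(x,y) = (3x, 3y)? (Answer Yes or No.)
No

Substitute T(x,y) = (3x, 3y) into the expression and compare with the original.

Original: x^2 + y^2
After applying T: (3x)^2 + (3y)^2 = 9x^2 + 9y^2

This differs from the original x^2 + y^2 (difference: 8x^2 + 8y^2), so the expression is NOT invariant.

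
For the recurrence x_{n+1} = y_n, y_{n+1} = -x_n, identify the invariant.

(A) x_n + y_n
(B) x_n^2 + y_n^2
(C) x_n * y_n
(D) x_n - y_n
B

For the recurrence x_{n+1} = y_n, y_{n+1} = -x_n:

x_{n+1}^2 + y_{n+1}^2 = y_n^2 + (-x_n)^2 = x_n^2 + y_n^2
The sum of squares is conserved (like energy in a harmonic oscillator).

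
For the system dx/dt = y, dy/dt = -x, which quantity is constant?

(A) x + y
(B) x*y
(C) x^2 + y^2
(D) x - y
C

A first integral I satisfies dI/dt = 0 along every solution. Differentiate each option and use the equation of motion:
(A) d/dt[x + y] = y + (-x) = y - x, not identically 0
(B) d/dt[x*y] = (dx/dt)y + x(dy/dt) = y^2 - x^2, not identically 0
(C) d/dt[x^2 + y^2] = 2x*dx/dt + 2y*dy/dt = 2x*y + 2y*(-x) = 0
(D) d/dt[x - y] = y - (-x) = x + y, not identically 0

Only (C) has zero time-derivative. So x^2 + y^2 (the squared radius; trajectories are circles) is the conserved quantity.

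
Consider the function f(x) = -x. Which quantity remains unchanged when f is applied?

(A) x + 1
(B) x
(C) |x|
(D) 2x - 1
C

For f(x) = -x:
Applying f replaces x by -x. Since |-x| = |x|, the absolute value is unchanged by f, whereas x -> -x, 2x - 1 -> -2x - 1 and x + 1 -> -x + 1 all change.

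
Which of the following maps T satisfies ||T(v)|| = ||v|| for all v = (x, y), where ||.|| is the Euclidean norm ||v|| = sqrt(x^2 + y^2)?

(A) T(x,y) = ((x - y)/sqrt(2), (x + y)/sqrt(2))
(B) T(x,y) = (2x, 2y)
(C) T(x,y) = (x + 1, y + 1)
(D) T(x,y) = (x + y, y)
A

A transformation preserves a norm if ||T(v)|| = ||v|| for every v; a single vector where the norm changes rules an option out.

(A) T(x,y) = ((x - y)/sqrt(2), (x + y)/sqrt(2)): preserves the norm -- it is an orthogonal map (a rotation/reflection), and (sqrt(2)(x - y)/2)^2 + (sqrt(2)(x + y)/2)^2 simplifies to x^2 + y^2.
(B) T(x,y) = (2x, 2y): v = (1, 0) has norm sqrt((1)^2 + (0)^2) = 1, but T(v) = (2, 0) has norm 2 -- not preserved.
(C) T(x,y) = (x + 1, y + 1): v = (1, 0) has norm sqrt((1)^2 + (0)^2) = 1, but T(v) = (2, 1) has norm sqrt(5) -- not preserved.
(D) T(x,y) = (x + y, y): v = (0, 1) has norm sqrt((0)^2 + (1)^2) = 1, but T(v) = (1, 1) has norm sqrt(2) -- not preserved.

Therefore the answer is (A).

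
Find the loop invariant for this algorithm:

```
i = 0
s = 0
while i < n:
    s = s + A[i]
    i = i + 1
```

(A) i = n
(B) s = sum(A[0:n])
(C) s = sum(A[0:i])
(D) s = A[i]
C

A loop invariant must hold before the first iteration and be re-established by every execution of the body.

(C) s = sum(A[0:i]): Initially i = 0 and s = 0 = sum of the empty slice A[0:0]. If s = sum(A[0:i]) holds at the top of an iteration, the body sets s to sum(A[0:i]) + A[i] = sum(A[0:i+1]) and then i to i+1, so s = sum(A[0:i]) holds again. At exit i = n, giving s = sum(A[0:n]).

The other options fail:
(A) i = n: false initially (i = 0); it is the exit condition, not an invariant.
(B) s = sum(A[0:n]): false before the loop (s = 0, not the full sum) -- it only becomes true at exit.
(D) s = A[i]: after the first iteration s = A[0] but i = 1, so s = A[i] compares s with the wrong element (and fails in general).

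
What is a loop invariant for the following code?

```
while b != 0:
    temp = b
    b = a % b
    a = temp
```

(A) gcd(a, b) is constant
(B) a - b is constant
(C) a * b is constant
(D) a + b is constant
A

A loop invariant must hold before the first iteration and be re-established by every execution of the body.

(A) gcd(a, b) is constant: One iteration replaces (a, b) by (b, a mod b). Since a mod b = a - q*b for an integer q, any common divisor of a and b divides b and a mod b, and conversely; hence gcd(b, a mod b) = gcd(a, b). For instance (32, 9) -> (9, 5) keeps gcd = 1. At exit b = 0 and a = gcd of the original inputs.

The other options fail:
(B) a - b is constant: e.g. (a, b) = (32, 9) -> (9, 5): the difference goes from 23 to 4.
(C) a * b is constant: e.g. (a, b) = (32, 9) -> (9, 5): the product goes from 288 to 45.
(D) a + b is constant: e.g. (a, b) = (32, 9) -> (9, 5): the sum goes from 41 to 14.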